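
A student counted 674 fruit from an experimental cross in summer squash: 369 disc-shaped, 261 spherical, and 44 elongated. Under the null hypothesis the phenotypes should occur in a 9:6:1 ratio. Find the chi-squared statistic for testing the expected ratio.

The 9:6:1 ratio has 16 parts, so with N = 674 the expected counts are:
  disc-shaped: 674 × 9/16 = 379.125
  spherical: 674 × 6/16 = 252.75
  elongated: 674 × 1/16 = 42.125
χ² = Σ (O − E)² / E
  disc-shaped: (369 − 379.125)² / 379.125 = 0.2704
  spherical: (261 − 252.75)² / 252.75 = 0.2693
  elongated: (44 − 42.125)² / 42.125 = 0.0835
χ² = 0.2704 + 0.2693 + 0.0835 = 0.6232 ≈ 0.623

0.623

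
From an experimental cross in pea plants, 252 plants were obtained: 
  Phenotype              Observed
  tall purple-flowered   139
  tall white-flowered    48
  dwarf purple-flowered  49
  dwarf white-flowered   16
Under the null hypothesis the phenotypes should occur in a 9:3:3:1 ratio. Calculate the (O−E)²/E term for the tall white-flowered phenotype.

Under the 9:3:3:1 hypothesis (Σ ratio = 16, N = 252):
  tall purple-flowered: 252 × 9/16 = 141.75
  tall white-flowered: 252 × 3/16 = 47.25
  dwarf purple-flowered: 252 × 3/16 = 47.25
  dwarf white-flowered: 252 × 1/16 = 15.75
Contribution of tall white-flowered: (48 − 47.25)² / 47.25 = 0.0119

0.012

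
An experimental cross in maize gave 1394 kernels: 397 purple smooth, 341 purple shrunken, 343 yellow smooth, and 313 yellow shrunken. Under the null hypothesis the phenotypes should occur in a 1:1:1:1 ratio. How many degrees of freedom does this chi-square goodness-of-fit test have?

A goodness-of-fit test with 4 phenotype classes has df = 4 − 1 = 3.

3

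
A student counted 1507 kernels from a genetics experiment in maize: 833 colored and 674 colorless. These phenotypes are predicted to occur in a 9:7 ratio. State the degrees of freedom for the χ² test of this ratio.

A goodness-of-fit test with 2 phenotype classes has df = 2 − 1 = 1.

1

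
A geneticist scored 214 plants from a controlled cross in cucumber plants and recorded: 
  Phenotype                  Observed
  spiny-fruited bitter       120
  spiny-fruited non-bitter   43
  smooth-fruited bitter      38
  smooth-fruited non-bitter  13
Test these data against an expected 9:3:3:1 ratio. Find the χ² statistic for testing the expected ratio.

0.330

Total ratio parts = 16. Expected numbers out of 214:
  spiny-fruited bitter: 214 × 9/16 = 120.375
  spiny-fruited non-bitter: 214 × 3/16 = 40.125
  smooth-fruited bitter: 214 × 3/16 = 40.125
  smooth-fruited non-bitter: 214 × 1/16 = 13.375
χ² = Σ (O − E)² / E
  spiny-fruited bitter: (120 − 120.375)² / 120.375 = 0.0012
  spiny-fruited non-bitter: (43 − 40.125)² / 40.125 = 0.2060
  smooth-fruited bitter: (38 − 40.125)² / 40.125 = 0.1125
  smooth-fruited non-bitter: (13 − 13.375)² / 13.375 = 0.0105
χ² = 0.0012 + 0.2060 + 0.1125 + 0.0105 = 0.3302 ≈ 0.330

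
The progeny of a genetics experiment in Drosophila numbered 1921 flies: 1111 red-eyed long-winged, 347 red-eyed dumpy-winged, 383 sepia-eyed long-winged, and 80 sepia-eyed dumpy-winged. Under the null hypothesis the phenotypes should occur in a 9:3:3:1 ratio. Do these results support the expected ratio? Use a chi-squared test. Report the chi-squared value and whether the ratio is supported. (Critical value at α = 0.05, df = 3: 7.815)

Under the 9:3:3:1 hypothesis (Σ ratio = 16, N = 1921):
  red-eyed long-winged: 1921 × 9/16 = 1080.5625
  red-eyed dumpy-winged: 1921 × 3/16 = 360.1875
  sepia-eyed long-winged: 1921 × 3/16 = 360.1875
  sepia-eyed dumpy-winged: 1921 × 1/16 = 120.0625
χ² = Σ (O − E)² / E
  red-eyed long-winged: (1111 − 1080.5625)² / 1080.5625 = 0.8574
  red-eyed dumpy-winged: (347 − 360.1875)² / 360.1875 = 0.4828
  sepia-eyed long-winged: (383 − 360.1875)² / 360.1875 = 1.4448
  sepia-eyed dumpy-winged: (80 − 120.0625)² / 120.0625 = 13.3681
χ² = 0.8574 + 0.4828 + 1.4448 + 13.3681 = 16.1531 ≈ 16.153
Degrees of freedom = 4 − 1 = 3; critical value at α = 0.05 is 7.815.
Since 16.153 > 7.815, we reject the null hypothesis — the data do not fit the 9:3:3:1 ratio.

16.153; not consistent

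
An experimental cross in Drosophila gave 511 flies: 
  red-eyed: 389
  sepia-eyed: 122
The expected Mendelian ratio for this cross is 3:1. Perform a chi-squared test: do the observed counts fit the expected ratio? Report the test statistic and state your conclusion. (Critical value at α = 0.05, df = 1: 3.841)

0.345; consistent

Total ratio parts = 4. Expected numbers out of 511:
  red-eyed: 511 × 3/4 = 383.25
  sepia-eyed: 511 × 1/4 = 127.75
χ² = Σ (O − E)² / E
  red-eyed: (389 − 383.25)² / 383.25 = 0.0863
  sepia-eyed: (122 − 127.75)² / 127.75 = 0.2588
χ² = 0.0863 + 0.2588 = 0.3451 ≈ 0.345
Degrees of freedom = 2 − 1 = 1; critical value at α = 0.05 is 3.841.
Since 0.345 < 3.841, we fail to reject the null hypothesis — the data are consistent with the 3:1 ratio.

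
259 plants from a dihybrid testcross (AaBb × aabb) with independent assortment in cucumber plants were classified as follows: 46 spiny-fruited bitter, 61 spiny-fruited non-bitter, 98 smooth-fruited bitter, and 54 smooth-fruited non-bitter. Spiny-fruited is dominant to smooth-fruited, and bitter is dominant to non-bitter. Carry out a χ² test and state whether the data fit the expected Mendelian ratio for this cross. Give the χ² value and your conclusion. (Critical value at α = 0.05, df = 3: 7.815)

24.506; not consistent

A dihybrid testcross with independent assortment gives a 1:1:1:1 ratio.
The 1:1:1:1 ratio has 4 parts, so with N = 259 the expected counts are:
  spiny-fruited bitter: 259 × 1/4 = 64.75
  spiny-fruited non-bitter: 259 × 1/4 = 64.75
  smooth-fruited bitter: 259 × 1/4 = 64.75
  smooth-fruited non-bitter: 259 × 1/4 = 64.75
χ² = Σ (O − E)² / E
  spiny-fruited bitter: (46 − 64.75)² / 64.75 = 5.4295
  spiny-fruited non-bitter: (61 − 64.75)² / 64.75 = 0.2172
  smooth-fruited bitter: (98 − 64.75)² / 64.75 = 17.0743
  smooth-fruited non-bitter: (54 − 64.75)² / 64.75 = 1.7847
χ² = 5.4295 + 0.2172 + 17.0743 + 1.7847 = 24.5057 ≈ 24.506
Degrees of freedom = 4 − 1 = 3; critical value at α = 0.05 is 7.815.
Since 24.506 > 7.815, we reject the null hypothesis — the data do not fit the 1:1:1:1 ratio.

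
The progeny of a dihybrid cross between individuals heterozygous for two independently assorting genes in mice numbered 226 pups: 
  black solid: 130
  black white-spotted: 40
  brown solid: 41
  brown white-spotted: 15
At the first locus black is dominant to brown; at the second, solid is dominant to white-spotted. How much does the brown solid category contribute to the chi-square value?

0.045

A dihybrid F₂ with independent assortment and complete dominance at both loci gives a 9:3:3:1 phenotypic ratio.
The 9:3:3:1 ratio has 16 parts, so with N = 226 the expected counts are:
  black solid: 226 × 9/16 = 127.125
  black white-spotted: 226 × 3/16 = 42.375
  brown solid: 226 × 3/16 = 42.375
  brown white-spotted: 226 × 1/16 = 14.125
Contribution of brown solid: (41 − 42.375)² / 42.375 = 0.0446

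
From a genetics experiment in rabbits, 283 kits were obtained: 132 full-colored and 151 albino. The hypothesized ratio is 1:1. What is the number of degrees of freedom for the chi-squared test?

A goodness-of-fit test with 2 phenotype classes has df = 2 − 1 = 1.

1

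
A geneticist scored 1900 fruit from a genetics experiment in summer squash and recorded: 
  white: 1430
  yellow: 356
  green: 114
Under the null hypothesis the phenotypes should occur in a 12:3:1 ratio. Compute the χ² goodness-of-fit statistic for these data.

0.208

Expected counts for N = 1900 under a 12:3:1 ratio (total parts = 16):
  white: 1900 × 12/16 = 1425
  yellow: 1900 × 3/16 = 356.25
  green: 1900 × 1/16 = 118.75
χ² = Σ (O − E)² / E
  white: (1430 − 1425)² / 1425 = 0.0175
  yellow: (356 − 356.25)² / 356.25 = 0.0002
  green: (114 − 118.75)² / 118.75 = 0.1900
χ² = 0.0175 + 0.0002 + 0.1900 = 0.2077 ≈ 0.208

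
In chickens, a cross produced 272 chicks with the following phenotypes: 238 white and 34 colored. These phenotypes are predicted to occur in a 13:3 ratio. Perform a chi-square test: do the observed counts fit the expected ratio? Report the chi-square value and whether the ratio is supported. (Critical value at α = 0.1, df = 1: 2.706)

6.974; not consistent

Expected counts for N = 272 under a 13:3 ratio (total parts = 16):
  white: 272 × 13/16 = 221
  colored: 272 × 3/16 = 51
χ² = Σ (O − E)² / E
  white: (238 − 221)² / 221 = 1.3077
  colored: (34 − 51)² / 51 = 5.6667
χ² = 1.3077 + 5.6667 = 6.9744 ≈ 6.974
Degrees of freedom = 2 − 1 = 1; critical value at α = 0.1 is 2.706.
Since 6.974 > 2.706, we reject the null hypothesis — the data do not fit the 13:3 ratio.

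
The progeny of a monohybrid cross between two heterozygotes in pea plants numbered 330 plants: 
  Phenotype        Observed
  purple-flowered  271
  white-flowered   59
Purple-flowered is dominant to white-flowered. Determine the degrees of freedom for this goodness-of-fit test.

For a monohybrid cross between heterozygotes with complete dominance, the expected phenotypic ratio is 3:1.
A goodness-of-fit test with 2 phenotype classes has df = 2 − 1 = 1.

1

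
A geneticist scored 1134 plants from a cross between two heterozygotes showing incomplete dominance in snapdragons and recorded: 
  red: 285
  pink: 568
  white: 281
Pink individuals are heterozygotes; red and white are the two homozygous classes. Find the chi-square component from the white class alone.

With incomplete dominance, a heterozygote × heterozygote cross gives a 1:2:1 phenotypic ratio.
Under the 1:2:1 hypothesis (Σ ratio = 4, N = 1134):
  red: 1134 × 1/4 = 283.5
  pink: 1134 × 2/4 = 567
  white: 1134 × 1/4 = 283.5
Contribution of white: (281 − 283.5)² / 283.5 = 0.0220

0.022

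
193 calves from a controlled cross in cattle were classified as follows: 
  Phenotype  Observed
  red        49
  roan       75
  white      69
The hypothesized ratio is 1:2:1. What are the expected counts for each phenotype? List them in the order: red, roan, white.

48.25, 96.5, 48.25

Under the 1:2:1 hypothesis (Σ ratio = 4, N = 193):
  red: 193 × 1/4 = 48.25
  roan: 193 × 2/4 = 96.5
  white: 193 × 1/4 = 48.25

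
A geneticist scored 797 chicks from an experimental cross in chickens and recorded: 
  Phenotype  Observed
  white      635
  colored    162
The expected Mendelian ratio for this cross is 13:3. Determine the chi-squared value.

1.300

Expected counts for N = 797 under a 13:3 ratio (total parts = 16):
  white: 797 × 13/16 = 647.5625
  colored: 797 × 3/16 = 149.4375
χ² = Σ (O − E)² / E
  white: (635 − 647.5625)² / 647.5625 = 0.2437
  colored: (162 − 149.4375)² / 149.4375 = 1.0561
χ² = 0.2437 + 1.0561 = 1.2998 ≈ 1.300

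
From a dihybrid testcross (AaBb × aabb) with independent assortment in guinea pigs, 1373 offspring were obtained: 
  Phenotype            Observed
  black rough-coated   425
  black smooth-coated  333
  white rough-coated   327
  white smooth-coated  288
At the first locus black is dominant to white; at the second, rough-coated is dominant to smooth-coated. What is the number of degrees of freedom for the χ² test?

3

A dihybrid testcross with independent assortment gives a 1:1:1:1 ratio.
A goodness-of-fit test with 4 phenotype classes has df = 4 − 1 = 3.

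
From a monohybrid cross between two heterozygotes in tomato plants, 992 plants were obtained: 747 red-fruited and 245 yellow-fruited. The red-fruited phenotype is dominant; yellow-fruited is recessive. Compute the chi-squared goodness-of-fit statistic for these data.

0.048

For a monohybrid cross between heterozygotes with complete dominance, the expected phenotypic ratio is 3:1.
Total ratio parts = 4. Expected numbers out of 992:
  red-fruited: 992 × 3/4 = 744
  yellow-fruited: 992 × 1/4 = 248
χ² = Σ (O − E)² / E
  red-fruited: (747 − 744)² / 744 = 0.0121
  yellow-fruited: (245 − 248)² / 248 = 0.0363
χ² = 0.0121 + 0.0363 = 0.0484 ≈ 0.048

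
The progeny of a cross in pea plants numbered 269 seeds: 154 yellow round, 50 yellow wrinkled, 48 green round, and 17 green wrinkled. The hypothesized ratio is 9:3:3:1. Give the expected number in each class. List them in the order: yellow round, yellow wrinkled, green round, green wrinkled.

151.3125, 50.4375, 50.4375, 16.8125

Under the 9:3:3:1 hypothesis (Σ ratio = 16, N = 269):
  yellow round: 269 × 9/16 = 151.3125
  yellow wrinkled: 269 × 3/16 = 50.4375
  green round: 269 × 3/16 = 50.4375
  green wrinkled: 269 × 1/16 = 16.8125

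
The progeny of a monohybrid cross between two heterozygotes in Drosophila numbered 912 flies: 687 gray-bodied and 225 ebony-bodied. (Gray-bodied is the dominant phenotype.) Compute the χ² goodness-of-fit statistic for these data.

0.053

For a monohybrid cross between heterozygotes with complete dominance, the expected phenotypic ratio is 3:1.
Under the 3:1 hypothesis (Σ ratio = 4, N = 912):
  gray-bodied: 912 × 3/4 = 684
  ebony-bodied: 912 × 1/4 = 228
χ² = Σ (O − E)² / E
  gray-bodied: (687 − 684)² / 684 = 0.0132
  ebony-bodied: (225 − 228)² / 228 = 0.0395
χ² = 0.0132 + 0.0395 = 0.0527 ≈ 0.053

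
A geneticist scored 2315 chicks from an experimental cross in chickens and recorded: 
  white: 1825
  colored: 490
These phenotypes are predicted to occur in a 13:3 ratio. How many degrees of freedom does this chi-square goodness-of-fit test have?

A goodness-of-fit test with 2 phenotype classes has df = 2 − 1 = 1.

1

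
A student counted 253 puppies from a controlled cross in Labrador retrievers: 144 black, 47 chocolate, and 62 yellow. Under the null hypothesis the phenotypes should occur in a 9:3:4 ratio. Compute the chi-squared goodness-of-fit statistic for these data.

0.049

The 9:3:4 ratio has 16 parts, so with N = 253 the expected counts are:
  black: 253 × 9/16 = 142.3125
  chocolate: 253 × 3/16 = 47.4375
  yellow: 253 × 4/16 = 63.25
χ² = Σ (O − E)² / E
  black: (144 − 142.3125)² / 142.3125 = 0.0200
  chocolate: (47 − 47.4375)² / 47.4375 = 0.0040
  yellow: (62 − 63.25)² / 63.25 = 0.0247
χ² = 0.0200 + 0.0040 + 0.0247 = 0.0487 ≈ 0.049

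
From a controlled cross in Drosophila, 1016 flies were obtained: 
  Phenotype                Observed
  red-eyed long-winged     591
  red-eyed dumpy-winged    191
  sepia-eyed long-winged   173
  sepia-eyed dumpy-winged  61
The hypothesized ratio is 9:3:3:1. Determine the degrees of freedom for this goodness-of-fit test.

3

A goodness-of-fit test with 4 phenotype classes has df = 4 − 1 = 3.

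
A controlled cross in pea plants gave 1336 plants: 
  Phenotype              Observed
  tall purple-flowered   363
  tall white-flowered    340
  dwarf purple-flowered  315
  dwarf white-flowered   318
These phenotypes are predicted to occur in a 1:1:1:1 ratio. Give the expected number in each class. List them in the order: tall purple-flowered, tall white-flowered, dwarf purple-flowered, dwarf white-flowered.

334, 334, 334, 334

Total ratio parts = 4. Expected numbers out of 1336:
  tall purple-flowered: 1336 × 1/4 = 334
  tall white-flowered: 1336 × 1/4 = 334
  dwarf purple-flowered: 1336 × 1/4 = 334
  dwarf white-flowered: 1336 × 1/4 = 334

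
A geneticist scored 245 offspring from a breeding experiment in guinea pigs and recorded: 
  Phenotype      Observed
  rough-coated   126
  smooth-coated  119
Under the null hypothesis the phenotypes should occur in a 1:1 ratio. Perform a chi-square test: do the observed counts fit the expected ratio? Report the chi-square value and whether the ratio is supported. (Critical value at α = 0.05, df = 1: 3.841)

Under the 1:1 hypothesis (Σ ratio = 2, N = 245):
  rough-coated: 245 × 1/2 = 122.5
  smooth-coated: 245 × 1/2 = 122.5
χ² = Σ (O − E)² / E
  rough-coated: (126 − 122.5)² / 122.5 = 0.1000
  smooth-coated: (119 − 122.5)² / 122.5 = 0.1000
χ² = 0.1000 + 0.1000 = 0.200
Degrees of freedom = 2 − 1 = 1; critical value at α = 0.05 is 3.841.
Since 0.200 < 3.841, we fail to reject the null hypothesis — the data are consistent with the 1:1 ratio.

0.200; consistent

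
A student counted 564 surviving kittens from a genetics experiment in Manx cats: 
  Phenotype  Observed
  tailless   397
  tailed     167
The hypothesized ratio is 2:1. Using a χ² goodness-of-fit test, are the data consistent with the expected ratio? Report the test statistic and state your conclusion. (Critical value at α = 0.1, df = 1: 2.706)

3.519; not consistent

Under the 2:1 hypothesis (Σ ratio = 3, N = 564):
  tailless: 564 × 2/3 = 376
  tailed: 564 × 1/3 = 188
χ² = Σ (O − E)² / E
  tailless: (397 − 376)² / 376 = 1.1729
  tailed: (167 − 188)² / 188 = 2.3457
χ² = 1.1729 + 2.3457 = 3.5186 ≈ 3.519
Degrees of freedom = 2 − 1 = 1; critical value at α = 0.1 is 2.706.
Since 3.519 > 2.706, we reject the null hypothesis — the data do not fit the 2:1 ratio.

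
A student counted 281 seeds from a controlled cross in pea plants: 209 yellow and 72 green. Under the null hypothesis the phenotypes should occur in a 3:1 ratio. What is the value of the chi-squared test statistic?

Total ratio parts = 4. Expected numbers out of 281:
  yellow: 281 × 3/4 = 210.75
  green: 281 × 1/4 = 70.25
χ² = Σ (O − E)² / E
  yellow: (209 − 210.75)² / 210.75 = 0.0145
  green: (72 − 70.25)² / 70.25 = 0.0436
χ² = 0.0145 + 0.0436 = 0.0581 ≈ 0.058

0.058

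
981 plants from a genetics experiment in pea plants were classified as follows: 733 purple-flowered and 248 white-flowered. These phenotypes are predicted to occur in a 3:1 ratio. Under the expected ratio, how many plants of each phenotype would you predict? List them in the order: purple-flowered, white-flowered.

735.75, 245.25

The 3:1 ratio has 4 parts, so with N = 981 the expected counts are:
  purple-flowered: 981 × 3/4 = 735.75
  white-flowered: 981 × 1/4 = 245.25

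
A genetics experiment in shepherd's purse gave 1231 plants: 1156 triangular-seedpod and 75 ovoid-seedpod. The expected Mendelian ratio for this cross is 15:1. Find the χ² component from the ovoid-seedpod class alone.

0.049

The 15:1 ratio has 16 parts, so with N = 1231 the expected counts are:
  triangular-seedpod: 1231 × 15/16 = 1154.0625
  ovoid-seedpod: 1231 × 1/16 = 76.9375
Contribution of ovoid-seedpod: (75 − 76.9375)² / 76.9375 = 0.0488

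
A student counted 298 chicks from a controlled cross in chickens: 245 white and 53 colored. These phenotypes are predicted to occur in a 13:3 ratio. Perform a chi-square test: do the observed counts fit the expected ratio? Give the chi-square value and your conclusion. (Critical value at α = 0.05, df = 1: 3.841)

Expected counts for N = 298 under a 13:3 ratio (total parts = 16):
  white: 298 × 13/16 = 242.125
  colored: 298 × 3/16 = 55.875
χ² = Σ (O − E)² / E
  white: (245 − 242.125)² / 242.125 = 0.0341
  colored: (53 − 55.875)² / 55.875 = 0.1479
χ² = 0.0341 + 0.1479 = 0.182
Degrees of freedom = 2 − 1 = 1; critical value at α = 0.05 is 3.841.
Since 0.182 < 3.841, we fail to reject the null hypothesis — the data are consistent with the 13:3 ratio.

0.182; consistent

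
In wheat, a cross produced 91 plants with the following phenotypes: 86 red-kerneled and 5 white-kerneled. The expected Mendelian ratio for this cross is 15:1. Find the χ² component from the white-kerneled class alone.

0.083

The 15:1 ratio has 16 parts, so with N = 91 the expected counts are:
  red-kerneled: 91 × 15/16 = 85.3125
  white-kerneled: 91 × 1/16 = 5.6875
Contribution of white-kerneled: (5 − 5.6875)² / 5.6875 = 0.0831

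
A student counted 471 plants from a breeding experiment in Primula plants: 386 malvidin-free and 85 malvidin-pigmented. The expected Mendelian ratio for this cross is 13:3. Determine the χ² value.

Expected counts for N = 471 under a 13:3 ratio (total parts = 16):
  malvidin-free: 471 × 13/16 = 382.6875
  malvidin-pigmented: 471 × 3/16 = 88.3125
χ² = Σ (O − E)² / E
  malvidin-free: (386 − 382.6875)² / 382.6875 = 0.0287
  malvidin-pigmented: (85 − 88.3125)² / 88.3125 = 0.1242
χ² = 0.0287 + 0.1242 = 0.1529 ≈ 0.153

0.153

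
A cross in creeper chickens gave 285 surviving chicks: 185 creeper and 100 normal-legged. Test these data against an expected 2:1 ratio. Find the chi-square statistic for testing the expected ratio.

Total ratio parts = 3. Expected numbers out of 285:
  creeper: 285 × 2/3 = 190
  normal-legged: 285 × 1/3 = 95
χ² = Σ (O − E)² / E
  creeper: (185 − 190)² / 190 = 0.1316
  normal-legged: (100 − 95)² / 95 = 0.2632
χ² = 0.1316 + 0.2632 = 0.3948 ≈ 0.395

0.395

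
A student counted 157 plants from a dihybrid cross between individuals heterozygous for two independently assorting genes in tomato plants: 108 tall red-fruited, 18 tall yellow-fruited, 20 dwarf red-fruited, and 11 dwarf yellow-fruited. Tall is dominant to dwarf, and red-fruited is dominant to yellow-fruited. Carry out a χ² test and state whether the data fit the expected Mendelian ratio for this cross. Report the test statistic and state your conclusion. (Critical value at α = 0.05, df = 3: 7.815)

A dihybrid F₂ with independent assortment and complete dominance at both loci gives a 9:3:3:1 phenotypic ratio.
The 9:3:3:1 ratio has 16 parts, so with N = 157 the expected counts are:
  tall red-fruited: 157 × 9/16 = 88.3125
  tall yellow-fruited: 157 × 3/16 = 29.4375
  dwarf red-fruited: 157 × 3/16 = 29.4375
  dwarf yellow-fruited: 157 × 1/16 = 9.8125
χ² = Σ (O − E)² / E
  tall red-fruited: (108 − 88.3125)² / 88.3125 = 4.3889
  tall yellow-fruited: (18 − 29.4375)² / 29.4375 = 4.4439
  dwarf red-fruited: (20 − 29.4375)² / 29.4375 = 3.0256
  dwarf yellow-fruited: (11 − 9.8125)² / 9.8125 = 0.1437
χ² = 4.3889 + 4.4439 + 3.0256 + 0.1437 = 12.0021 ≈ 12.002
Degrees of freedom = 4 − 1 = 3; critical value at α = 0.05 is 7.815.
Since 12.002 > 7.815, we reject the null hypothesis — the data do not fit the 9:3:3:1 ratio.

12.002; not consistent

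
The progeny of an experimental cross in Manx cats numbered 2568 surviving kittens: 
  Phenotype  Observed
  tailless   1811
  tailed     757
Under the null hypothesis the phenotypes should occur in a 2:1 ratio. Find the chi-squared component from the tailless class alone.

5.725

Under the 2:1 hypothesis (Σ ratio = 3, N = 2568):
  tailless: 2568 × 2/3 = 1712
  tailed: 2568 × 1/3 = 856
Contribution of tailless: (1811 − 1712)² / 1712 = 5.7249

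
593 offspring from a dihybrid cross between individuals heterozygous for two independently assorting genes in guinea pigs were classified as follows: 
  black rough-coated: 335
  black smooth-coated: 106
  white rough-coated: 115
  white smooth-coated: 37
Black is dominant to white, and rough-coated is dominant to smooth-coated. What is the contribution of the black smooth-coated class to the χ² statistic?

0.242

A dihybrid F₂ with independent assortment and complete dominance at both loci gives a 9:3:3:1 phenotypic ratio.
Under the 9:3:3:1 hypothesis (Σ ratio = 16, N = 593):
  black rough-coated: 593 × 9/16 = 333.5625
  black smooth-coated: 593 × 3/16 = 111.1875
  white rough-coated: 593 × 3/16 = 111.1875
  white smooth-coated: 593 × 1/16 = 37.0625
Contribution of black smooth-coated: (106 − 111.1875)² / 111.1875 = 0.2420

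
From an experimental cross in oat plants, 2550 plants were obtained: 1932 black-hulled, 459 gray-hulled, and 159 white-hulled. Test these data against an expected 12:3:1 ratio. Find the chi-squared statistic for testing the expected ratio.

0.965

Total ratio parts = 16. Expected numbers out of 2550:
  black-hulled: 2550 × 12/16 = 1912.5
  gray-hulled: 2550 × 3/16 = 478.125
  white-hulled: 2550 × 1/16 = 159.375
χ² = Σ (O − E)² / E
  black-hulled: (1932 − 1912.5)² / 1912.5 = 0.1988
  gray-hulled: (459 − 478.125)² / 478.125 = 0.7650
  white-hulled: (159 − 159.375)² / 159.375 = 0.0009
χ² = 0.1988 + 0.7650 + 0.0009 = 0.9647 ≈ 0.965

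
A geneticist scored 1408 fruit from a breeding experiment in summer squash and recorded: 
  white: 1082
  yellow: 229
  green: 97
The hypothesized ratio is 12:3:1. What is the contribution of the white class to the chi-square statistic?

Expected counts for N = 1408 under a 12:3:1 ratio (total parts = 16):
  white: 1408 × 12/16 = 1056
  yellow: 1408 × 3/16 = 264
  green: 1408 × 1/16 = 88
Contribution of white: (1082 − 1056)² / 1056 = 0.6402

0.640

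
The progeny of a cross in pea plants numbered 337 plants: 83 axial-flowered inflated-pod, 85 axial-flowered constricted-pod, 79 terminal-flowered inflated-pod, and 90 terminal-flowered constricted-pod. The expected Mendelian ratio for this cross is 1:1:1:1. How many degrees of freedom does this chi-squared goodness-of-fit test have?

A goodness-of-fit test with 4 phenotype classes has df = 4 − 1 = 3.

3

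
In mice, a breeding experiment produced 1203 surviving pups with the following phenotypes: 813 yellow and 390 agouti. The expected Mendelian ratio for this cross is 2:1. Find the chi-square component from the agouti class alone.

0.302

Total ratio parts = 3. Expected numbers out of 1203:
  yellow: 1203 × 2/3 = 802
  agouti: 1203 × 1/3 = 401
Contribution of agouti: (390 − 401)² / 401 = 0.3017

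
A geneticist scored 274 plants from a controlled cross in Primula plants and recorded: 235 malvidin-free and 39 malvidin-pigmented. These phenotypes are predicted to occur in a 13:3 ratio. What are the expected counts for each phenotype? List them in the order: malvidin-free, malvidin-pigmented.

Expected counts for N = 274 under a 13:3 ratio (total parts = 16):
  malvidin-free: 274 × 13/16 = 222.625
  malvidin-pigmented: 274 × 3/16 = 51.375

222.625, 51.375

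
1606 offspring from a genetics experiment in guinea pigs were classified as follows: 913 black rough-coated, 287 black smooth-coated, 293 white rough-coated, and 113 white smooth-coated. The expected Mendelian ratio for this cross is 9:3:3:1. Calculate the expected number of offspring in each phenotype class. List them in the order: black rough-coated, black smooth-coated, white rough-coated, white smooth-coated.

903.375, 301.125, 301.125, 100.375

The 9:3:3:1 ratio has 16 parts, so with N = 1606 the expected counts are:
  black rough-coated: 1606 × 9/16 = 903.375
  black smooth-coated: 1606 × 3/16 = 301.125
  white rough-coated: 1606 × 3/16 = 301.125
  white smooth-coated: 1606 × 1/16 = 100.375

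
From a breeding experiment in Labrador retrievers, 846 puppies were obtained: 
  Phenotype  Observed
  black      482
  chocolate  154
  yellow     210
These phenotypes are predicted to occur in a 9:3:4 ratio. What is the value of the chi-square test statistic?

0.224

The 9:3:4 ratio has 16 parts, so with N = 846 the expected counts are:
  black: 846 × 9/16 = 475.875
  chocolate: 846 × 3/16 = 158.625
  yellow: 846 × 4/16 = 211.5
χ² = Σ (O − E)² / E
  black: (482 − 475.875)² / 475.875 = 0.0788
  chocolate: (154 − 158.625)² / 158.625 = 0.1349
  yellow: (210 − 211.5)² / 211.5 = 0.0106
χ² = 0.0788 + 0.1349 + 0.0106 = 0.2243 ≈ 0.224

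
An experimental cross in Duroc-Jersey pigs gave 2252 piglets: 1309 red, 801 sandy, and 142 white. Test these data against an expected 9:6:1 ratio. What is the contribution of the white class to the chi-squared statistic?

Under the 9:6:1 hypothesis (Σ ratio = 16, N = 2252):
  red: 2252 × 9/16 = 1266.75
  sandy: 2252 × 6/16 = 844.5
  white: 2252 × 1/16 = 140.75
Contribution of white: (142 − 140.75)² / 140.75 = 0.0111

0.011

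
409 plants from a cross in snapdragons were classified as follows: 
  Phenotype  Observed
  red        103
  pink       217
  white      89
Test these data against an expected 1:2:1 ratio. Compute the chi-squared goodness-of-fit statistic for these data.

Under the 1:2:1 hypothesis (Σ ratio = 4, N = 409):
  red: 409 × 1/4 = 102.25
  pink: 409 × 2/4 = 204.5
  white: 409 × 1/4 = 102.25
χ² = Σ (O − E)² / E
  red: (103 − 102.25)² / 102.25 = 0.0055
  pink: (217 − 204.5)² / 204.5 = 0.7641
  white: (89 − 102.25)² / 102.25 = 1.7170
χ² = 0.0055 + 0.7641 + 1.7170 = 2.4866 ≈ 2.487

2.487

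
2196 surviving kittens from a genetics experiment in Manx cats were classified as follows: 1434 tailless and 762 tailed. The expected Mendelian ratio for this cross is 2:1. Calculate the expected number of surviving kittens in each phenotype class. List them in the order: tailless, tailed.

The 2:1 ratio has 3 parts, so with N = 2196 the expected counts are:
  tailless: 2196 × 2/3 = 1464
  tailed: 2196 × 1/3 = 732

1464, 732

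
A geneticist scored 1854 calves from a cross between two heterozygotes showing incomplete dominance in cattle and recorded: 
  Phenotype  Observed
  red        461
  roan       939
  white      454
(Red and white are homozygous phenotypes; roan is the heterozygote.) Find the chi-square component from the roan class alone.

With incomplete dominance, a heterozygote × heterozygote cross gives a 1:2:1 phenotypic ratio.
Total ratio parts = 4. Expected numbers out of 1854:
  red: 1854 × 1/4 = 463.5
  roan: 1854 × 2/4 = 927
  white: 1854 × 1/4 = 463.5
Contribution of roan: (939 − 927)² / 927 = 0.1553

0.155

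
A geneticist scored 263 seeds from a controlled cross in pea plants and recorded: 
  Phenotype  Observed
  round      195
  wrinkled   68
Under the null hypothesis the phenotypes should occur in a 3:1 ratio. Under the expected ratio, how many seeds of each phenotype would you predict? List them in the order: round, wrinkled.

197.25, 65.75

The 3:1 ratio has 4 parts, so with N = 263 the expected counts are:
  round: 263 × 3/4 = 197.25
  wrinkled: 263 × 1/4 = 65.75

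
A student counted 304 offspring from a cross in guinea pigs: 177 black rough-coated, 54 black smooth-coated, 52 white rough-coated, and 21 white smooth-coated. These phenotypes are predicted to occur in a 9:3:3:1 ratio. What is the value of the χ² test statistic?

Under the 9:3:3:1 hypothesis (Σ ratio = 16, N = 304):
  black rough-coated: 304 × 9/16 = 171
  black smooth-coated: 304 × 3/16 = 57
  white rough-coated: 304 × 3/16 = 57
  white smooth-coated: 304 × 1/16 = 19
χ² = Σ (O − E)² / E
  black rough-coated: (177 − 171)² / 171 = 0.2105
  black smooth-coated: (54 − 57)² / 57 = 0.1579
  white rough-coated: (52 − 57)² / 57 = 0.4386
  white smooth-coated: (21 − 19)² / 19 = 0.2105
χ² = 0.2105 + 0.1579 + 0.4386 + 0.2105 = 1.0175 ≈ 1.018

1.018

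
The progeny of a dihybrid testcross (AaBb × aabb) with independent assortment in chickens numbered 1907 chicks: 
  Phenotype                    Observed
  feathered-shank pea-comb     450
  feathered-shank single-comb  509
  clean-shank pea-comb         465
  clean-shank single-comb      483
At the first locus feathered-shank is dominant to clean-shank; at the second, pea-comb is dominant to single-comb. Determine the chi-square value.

4.054

A dihybrid testcross with independent assortment gives a 1:1:1:1 ratio.
The 1:1:1:1 ratio has 4 parts, so with N = 1907 the expected counts are:
  feathered-shank pea-comb: 1907 × 1/4 = 476.75
  feathered-shank single-comb: 1907 × 1/4 = 476.75
  clean-shank pea-comb: 1907 × 1/4 = 476.75
  clean-shank single-comb: 1907 × 1/4 = 476.75
χ² = Σ (O − E)² / E
  feathered-shank pea-comb: (450 − 476.75)² / 476.75 = 1.5009
  feathered-shank single-comb: (509 − 476.75)² / 476.75 = 2.1816
  clean-shank pea-comb: (465 − 476.75)² / 476.75 = 0.2896
  clean-shank single-comb: (483 − 476.75)² / 476.75 = 0.0819
χ² = 1.5009 + 2.1816 + 0.2896 + 0.0819 = 4.054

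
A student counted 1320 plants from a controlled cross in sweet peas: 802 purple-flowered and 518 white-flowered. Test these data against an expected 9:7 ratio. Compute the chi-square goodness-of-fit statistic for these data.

10.898

Total ratio parts = 16. Expected numbers out of 1320:
  purple-flowered: 1320 × 9/16 = 742.5
  white-flowered: 1320 × 7/16 = 577.5
χ² = Σ (O − E)² / E
  purple-flowered: (802 − 742.5)² / 742.5 = 4.7680
  white-flowered: (518 − 577.5)² / 577.5 = 6.1303
χ² = 4.7680 + 6.1303 = 10.8983 ≈ 10.898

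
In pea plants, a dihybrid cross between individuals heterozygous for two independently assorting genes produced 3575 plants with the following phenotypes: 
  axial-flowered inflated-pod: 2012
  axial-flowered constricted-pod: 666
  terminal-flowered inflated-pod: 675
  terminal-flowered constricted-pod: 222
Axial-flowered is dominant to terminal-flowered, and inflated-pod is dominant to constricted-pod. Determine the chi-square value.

A dihybrid F₂ with independent assortment and complete dominance at both loci gives a 9:3:3:1 phenotypic ratio.
Expected counts for N = 3575 under a 9:3:3:1 ratio (total parts = 16):
  axial-flowered inflated-pod: 3575 × 9/16 = 2010.9375
  axial-flowered constricted-pod: 3575 × 3/16 = 670.3125
  terminal-flowered inflated-pod: 3575 × 3/16 = 670.3125
  terminal-flowered constricted-pod: 3575 × 1/16 = 223.4375
χ² = Σ (O − E)² / E
  axial-flowered inflated-pod: (2012 − 2010.9375)² / 2010.9375 = 0.0006
  axial-flowered constricted-pod: (666 − 670.3125)² / 670.3125 = 0.0277
  terminal-flowered inflated-pod: (675 − 670.3125)² / 670.3125 = 0.0328
  terminal-flowered constricted-pod: (222 − 223.4375)² / 223.4375 = 0.0092
χ² = 0.0006 + 0.0277 + 0.0328 + 0.0092 = 0.0703 ≈ 0.070

0.070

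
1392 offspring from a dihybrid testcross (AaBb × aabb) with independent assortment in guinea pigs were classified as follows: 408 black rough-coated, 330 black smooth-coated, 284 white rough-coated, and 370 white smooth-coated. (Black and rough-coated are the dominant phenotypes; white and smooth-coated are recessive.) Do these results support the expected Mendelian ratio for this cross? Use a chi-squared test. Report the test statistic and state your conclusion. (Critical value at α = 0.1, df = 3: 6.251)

24.437; not consistent

A dihybrid testcross with independent assortment gives a 1:1:1:1 ratio.
Under the 1:1:1:1 hypothesis (Σ ratio = 4, N = 1392):
  black rough-coated: 1392 × 1/4 = 348
  black smooth-coated: 1392 × 1/4 = 348
  white rough-coated: 1392 × 1/4 = 348
  white smooth-coated: 1392 × 1/4 = 348
χ² = Σ (O − E)² / E
  black rough-coated: (408 − 348)² / 348 = 10.3448
  black smooth-coated: (330 − 348)² / 348 = 0.9310
  white rough-coated: (284 − 348)² / 348 = 11.7701
  white smooth-coated: (370 − 348)² / 348 = 1.3908
χ² = 10.3448 + 0.9310 + 11.7701 + 1.3908 = 24.4367 ≈ 24.437
Degrees of freedom = 4 − 1 = 3; critical value at α = 0.1 is 6.251.
Since 24.437 > 6.251, we reject the null hypothesis — the data do not fit the 1:1:1:1 ratio.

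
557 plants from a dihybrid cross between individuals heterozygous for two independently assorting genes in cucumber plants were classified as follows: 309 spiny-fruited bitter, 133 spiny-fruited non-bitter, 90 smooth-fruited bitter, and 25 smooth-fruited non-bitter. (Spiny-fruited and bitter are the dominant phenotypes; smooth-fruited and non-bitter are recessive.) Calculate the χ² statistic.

12.633

A dihybrid F₂ with independent assortment and complete dominance at both loci gives a 9:3:3:1 phenotypic ratio.
The 9:3:3:1 ratio has 16 parts, so with N = 557 the expected counts are:
  spiny-fruited bitter: 557 × 9/16 = 313.3125
  spiny-fruited non-bitter: 557 × 3/16 = 104.4375
  smooth-fruited bitter: 557 × 3/16 = 104.4375
  smooth-fruited non-bitter: 557 × 1/16 = 34.8125
χ² = Σ (O − E)² / E
  spiny-fruited bitter: (309 − 313.3125)² / 313.3125 = 0.0594
  spiny-fruited non-bitter: (133 − 104.4375)² / 104.4375 = 7.8115
  smooth-fruited bitter: (90 − 104.4375)² / 104.4375 = 1.9958
  smooth-fruited non-bitter: (25 − 34.8125)² / 34.8125 = 2.7658
χ² = 0.0594 + 7.8115 + 1.9958 + 2.7658 = 12.6325 ≈ 12.633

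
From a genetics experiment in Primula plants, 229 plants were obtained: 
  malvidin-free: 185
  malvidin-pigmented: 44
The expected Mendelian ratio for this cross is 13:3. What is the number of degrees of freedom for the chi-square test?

1

A goodness-of-fit test with 2 phenotype classes has df = 2 − 1 = 1.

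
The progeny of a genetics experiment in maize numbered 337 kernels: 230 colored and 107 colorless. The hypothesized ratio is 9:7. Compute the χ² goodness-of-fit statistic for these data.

19.717

Total ratio parts = 16. Expected numbers out of 337:
  colored: 337 × 9/16 = 189.5625
  colorless: 337 × 7/16 = 147.4375
χ² = Σ (O − E)² / E
  colored: (230 − 189.5625)² / 189.5625 = 8.6261
  colorless: (107 − 147.4375)² / 147.4375 = 11.0907
χ² = 8.6261 + 11.0907 = 19.7168 ≈ 19.717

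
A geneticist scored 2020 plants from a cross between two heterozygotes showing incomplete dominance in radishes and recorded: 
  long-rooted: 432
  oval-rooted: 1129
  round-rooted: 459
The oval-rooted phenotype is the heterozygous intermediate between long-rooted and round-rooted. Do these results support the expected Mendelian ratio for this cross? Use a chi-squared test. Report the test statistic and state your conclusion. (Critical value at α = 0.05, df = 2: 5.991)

28.763; not consistent

With incomplete dominance, a heterozygote × heterozygote cross gives a 1:2:1 phenotypic ratio.
Expected counts for N = 2020 under a 1:2:1 ratio (total parts = 4):
  long-rooted: 2020 × 1/4 = 505
  oval-rooted: 2020 × 2/4 = 1010
  round-rooted: 2020 × 1/4 = 505
χ² = Σ (O − E)² / E
  long-rooted: (432 − 505)² / 505 = 10.5525
  oval-rooted: (1129 − 1010)² / 1010 = 14.0208
  round-rooted: (459 − 505)² / 505 = 4.1901
χ² = 10.5525 + 14.0208 + 4.1901 = 28.7634 ≈ 28.763
Degrees of freedom = 3 − 1 = 2; critical value at α = 0.05 is 5.991.
Since 28.763 > 5.991, we reject the null hypothesis — the data do not fit the 1:2:1 ratio.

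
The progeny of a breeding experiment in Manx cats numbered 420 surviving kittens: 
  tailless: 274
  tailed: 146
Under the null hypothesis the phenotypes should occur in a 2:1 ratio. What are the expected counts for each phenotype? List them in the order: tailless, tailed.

280, 140

Total ratio parts = 3. Expected numbers out of 420:
  tailless: 420 × 2/3 = 280
  tailed: 420 × 1/3 = 140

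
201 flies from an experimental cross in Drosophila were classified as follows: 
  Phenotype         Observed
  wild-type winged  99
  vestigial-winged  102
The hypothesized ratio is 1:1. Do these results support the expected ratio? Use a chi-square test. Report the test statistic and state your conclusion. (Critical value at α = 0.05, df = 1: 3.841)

0.045; consistent

The 1:1 ratio has 2 parts, so with N = 201 the expected counts are:
  wild-type winged: 201 × 1/2 = 100.5
  vestigial-winged: 201 × 1/2 = 100.5
χ² = Σ (O − E)² / E
  wild-type winged: (99 − 100.5)² / 100.5 = 0.0224
  vestigial-winged: (102 − 100.5)² / 100.5 = 0.0224
χ² = 0.0224 + 0.0224 = 0.0448 ≈ 0.045
Degrees of freedom = 2 − 1 = 1; critical value at α = 0.05 is 3.841.
Since 0.045 < 3.841, we fail to reject the null hypothesis — the data are consistent with the 1:1 ratio.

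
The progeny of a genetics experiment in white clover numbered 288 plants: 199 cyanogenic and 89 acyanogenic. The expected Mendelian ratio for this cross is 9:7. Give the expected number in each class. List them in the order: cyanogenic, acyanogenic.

Expected counts for N = 288 under a 9:7 ratio (total parts = 16):
  cyanogenic: 288 × 9/16 = 162
  acyanogenic: 288 × 7/16 = 126

162, 126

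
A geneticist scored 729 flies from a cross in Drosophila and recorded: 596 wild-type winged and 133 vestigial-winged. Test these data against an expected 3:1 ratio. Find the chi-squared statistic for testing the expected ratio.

Under the 3:1 hypothesis (Σ ratio = 4, N = 729):
  wild-type winged: 729 × 3/4 = 546.75
  vestigial-winged: 729 × 1/4 = 182.25
χ² = Σ (O − E)² / E
  wild-type winged: (596 − 546.75)² / 546.75 = 4.4363
  vestigial-winged: (133 − 182.25)² / 182.25 = 13.3090
χ² = 4.4363 + 13.3090 = 17.7453 ≈ 17.745

17.745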